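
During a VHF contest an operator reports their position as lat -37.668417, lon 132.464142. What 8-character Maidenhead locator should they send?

PF62fh59

Offset from 180°W / 90°S: lon 312.46414°, lat 52.33158°.
Field (20°×10°, letters A–R): 312.46414/20 → 15 → P, 52.33158/10 → 5 → F; chars PF.
Square (2°×1°, digits 0–9): 12.46414/2 → 6, 2.33158/1 → 2; chars 62.
Subsquare (5′×2.5′, letters a–x): 0.46414/0.0833333 → 5 → f, 0.33158/0.0416667 → 7 → h; chars fh.
Extended square (30″×15″, digits 0–9): 0.04748/0.00833333 → 5, 0.03992/0.00416667 → 9; chars 59.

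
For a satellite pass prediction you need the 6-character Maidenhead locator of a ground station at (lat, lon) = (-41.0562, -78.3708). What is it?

FE08tw

Shift to the Maidenhead origin (180°W, 90°S): lon 101.6292, lat 48.9438.
Field (20°×10°, letters A–R): lon ⌊101.6292/20⌋ = 5 → F; lat ⌊48.9438/10⌋ = 4 → E.
Square (2°×1°, digits 0–9): lon ⌊1.6292/2⌋ = 0; lat ⌊8.9438/1⌋ = 8.
Subsquare (5′×2.5′, letters a–x): lon ⌊1.6292/0.0833333⌋ = 19 → t; lat ⌊0.9438/0.0416667⌋ = 22 → w.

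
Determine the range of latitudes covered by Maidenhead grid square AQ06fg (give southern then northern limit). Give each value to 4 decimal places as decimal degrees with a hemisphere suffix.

Field A=0, Q=16: +0·20° lon, +16·10° lat → SW at lon -180°, lat 70°.
Square 0, 6: +0·2° lon, +6·1° lat → SW at lon -180°, lat 76°.
Subsquare f=5, g=6: +5·0.0833333° lon, +6·0.0416667° lat → SW at lon -179.583°, lat 76.25°.
Cell spans 0.0833333° lon × 0.0416667° lat.
south 76.2500° N, north 76.2917° N.

76.2500° N, 76.2917° N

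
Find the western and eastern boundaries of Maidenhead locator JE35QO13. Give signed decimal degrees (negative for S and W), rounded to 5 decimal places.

7.34167, 7.35000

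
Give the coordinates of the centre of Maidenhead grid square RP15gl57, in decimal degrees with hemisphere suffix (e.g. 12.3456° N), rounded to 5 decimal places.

65.48958° N, 162.54583° E

Field R=17, P=15: +17·20° lon, +15·10° lat → SW at lon 160°, lat 60°.
Square 1, 5: +1·2° lon, +5·1° lat → SW at lon 162°, lat 65°.
Subsquare g=6, l=11: +6·0.0833333° lon, +11·0.0416667° lat → SW at lon 162.5°, lat 65.4583°.
Extended square 5, 7: +5·0.00833333° lon, +7·0.00416667° lat → SW at lon 162.542°, lat 65.4875°.
Cell spans 0.00833333° lon × 0.00416667° lat. Centre is SW corner plus half of each.
latitude 65.48958° N, longitude 162.54583° E.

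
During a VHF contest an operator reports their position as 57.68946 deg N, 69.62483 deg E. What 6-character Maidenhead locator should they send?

MO47tq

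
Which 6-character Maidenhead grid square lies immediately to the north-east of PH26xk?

Longitude subsquare x = 23; +1 → 24, wraps to 0 = a, carry into square.
Longitude square 2; +1 → 3.
Latitude subsquare k = 10; +1 → 11 = l.

PH36al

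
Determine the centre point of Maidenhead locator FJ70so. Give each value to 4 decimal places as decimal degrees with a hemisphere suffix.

0.6042° N, 64.4583° W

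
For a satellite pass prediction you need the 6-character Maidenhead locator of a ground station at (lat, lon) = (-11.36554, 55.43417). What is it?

LH78rp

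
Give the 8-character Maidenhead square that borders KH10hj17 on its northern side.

KH10hj18

Latitude extended square 7; +1 → 8.
The longitude characters are unchanged.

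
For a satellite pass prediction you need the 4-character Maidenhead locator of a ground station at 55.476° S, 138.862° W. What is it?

CD04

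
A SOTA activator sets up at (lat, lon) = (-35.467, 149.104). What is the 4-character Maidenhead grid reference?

QF44

Offset from 180°W / 90°S: lon 329.10°, lat 54.53°.
Field (20°×10°, letters A–R): lon ⌊329.10/20⌋ = 16 → Q; lat ⌊54.53/10⌋ = 5 → F.
Square (2°×1°, digits 0–9): lon ⌊9.10/2⌋ = 4; lat ⌊4.53/1⌋ = 4.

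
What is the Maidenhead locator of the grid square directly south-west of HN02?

GN91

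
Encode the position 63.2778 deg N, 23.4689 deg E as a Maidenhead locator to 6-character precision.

KP13rg

Add 180° to longitude and 90° to latitude: 203.4689, 153.2778.
Field: 203.4689/20 → 10 → K, 153.2778/10 → 15 → P; chars KP.
Square: 3.4689/2 → 1, 3.2778/1 → 3; chars 13.
Subsquare: 1.4689/0.0833333 → 17 → r, 0.2778/0.0416667 → 6 → g; chars rg.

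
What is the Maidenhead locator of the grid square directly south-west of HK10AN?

Longitude subsquare a = 0; −1 → -1, wraps to 23 = x, carry into square.
Longitude square 1; −1 → 0.
Latitude subsquare n = 13; −1 → 12 = m.

HK00xm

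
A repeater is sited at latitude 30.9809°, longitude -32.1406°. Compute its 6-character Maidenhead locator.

Offset from 180°W / 90°S: lon 147.8594°, lat 120.9809°.
Field (20°×10°, letters A–R): lon ⌊147.8594/20⌋ = 7 → H; lat ⌊120.9809/10⌋ = 12 → M.
Square (2°×1°, digits 0–9): lon ⌊7.8594/2⌋ = 3; lat ⌊0.9809/1⌋ = 0.
Subsquare (5′×2.5′, letters a–x): lon ⌊1.8594/0.0833333⌋ = 22 → w; lat ⌊0.9809/0.0416667⌋ = 23 → x.

HM30wx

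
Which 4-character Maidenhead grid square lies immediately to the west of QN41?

QN31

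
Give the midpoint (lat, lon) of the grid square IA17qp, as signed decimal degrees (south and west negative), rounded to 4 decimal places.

Field I=8, A=0: +8·20° lon, +0·10° lat → SW at lon -20°, lat -90°.
Square 1, 7: +1·2° lon, +7·1° lat → SW at lon -18°, lat -83°.
Subsquare q=16, p=15: +16·0.0833333° lon, +15·0.0416667° lat → SW at lon -16.6667°, lat -82.375°.
Cell spans 0.0833333° lon × 0.0416667° lat. Centre is SW corner plus half of each.
latitude -82.3542, longitude -16.6250.

-82.3542, -16.6250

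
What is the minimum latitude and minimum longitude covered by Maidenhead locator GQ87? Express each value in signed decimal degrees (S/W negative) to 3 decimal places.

77.000, -44.000

Field G=6, Q=16: +6·20° lon, +16·10° lat → SW at lon -60°, lat 70°.
Square 8, 7: +8·2° lon, +7·1° lat → SW at lon -44°, lat 77°.
latitude 77.000, longitude -44.000.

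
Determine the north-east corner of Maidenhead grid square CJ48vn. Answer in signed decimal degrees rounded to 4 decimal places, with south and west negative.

8.5833, -130.1667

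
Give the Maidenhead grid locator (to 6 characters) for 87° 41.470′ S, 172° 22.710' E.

Offset from 180°W / 90°S: lon 352.3785°, lat 2.3088°.
Field: 352.3785/20 → 17 → R, 2.3088/10 → 0 → A; chars RA.
Square: 12.3785/2 → 6, 2.3088/1 → 2; chars 62.
Subsquare: 0.3785/0.0833333 → 4 → e, 0.3088/0.0416667 → 7 → h; chars eh.

RA62eh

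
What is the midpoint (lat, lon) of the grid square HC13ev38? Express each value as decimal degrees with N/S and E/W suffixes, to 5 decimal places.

66.08958° S, 37.63750° W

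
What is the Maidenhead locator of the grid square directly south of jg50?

JF59

Latitude square 0; −1 → -1, wraps to 9, carry into field.
Latitude field G = 6; −1 → 5 = F.
The longitude characters are unchanged.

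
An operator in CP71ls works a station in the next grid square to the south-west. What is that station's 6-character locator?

CP71kr

Longitude subsquare l = 11; −1 → 10 = k.
Latitude subsquare s = 18; −1 → 17 = r.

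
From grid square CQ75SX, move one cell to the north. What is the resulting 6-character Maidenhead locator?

CQ76sa

Latitude subsquare x = 23; +1 → 24, wraps to 0 = a, carry into square.
Latitude square 5; +1 → 6.
The longitude characters are unchanged.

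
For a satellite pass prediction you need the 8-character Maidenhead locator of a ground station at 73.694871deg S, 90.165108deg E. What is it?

NB56bh93

Offset from 180°W / 90°S: lon 270.16511°, lat 16.30513°.
Field (20°×10°, letters A–R): lon ⌊270.16511/20⌋ = 13 → N; lat ⌊16.30513/10⌋ = 1 → B.
Square (2°×1°, digits 0–9): lon ⌊10.16511/2⌋ = 5; lat ⌊6.30513/1⌋ = 6.
Subsquare (5′×2.5′, letters a–x): lon ⌊0.16511/0.0833333⌋ = 1 → b; lat ⌊0.30513/0.0416667⌋ = 7 → h.
Extended square (30″×15″, digits 0–9): lon ⌊0.08177/0.00833333⌋ = 9; lat ⌊0.01346/0.00416667⌋ = 3.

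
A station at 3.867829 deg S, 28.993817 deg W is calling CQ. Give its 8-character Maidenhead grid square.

Shift to the Maidenhead origin (180°W, 90°S): lon 151.00618, lat 86.13217.
Field (20°×10°, letters A–R): 151.00618/20 → 7 → H, 86.13217/10 → 8 → I; chars HI.
Square (2°×1°, digits 0–9): 11.00618/2 → 5, 6.13217/1 → 6; chars 56.
Subsquare (5′×2.5′, letters a–x): 1.00618/0.0833333 → 12 → m, 0.13217/0.0416667 → 3 → d; chars md.
Extended square (30″×15″, digits 0–9): 0.00618/0.00833333 → 0, 0.00717/0.00416667 → 1; chars 01.

HI56md01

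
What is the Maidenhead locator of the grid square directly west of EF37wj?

Longitude subsquare w = 22; −1 → 21 = v.
The latitude characters are unchanged.

EF37vj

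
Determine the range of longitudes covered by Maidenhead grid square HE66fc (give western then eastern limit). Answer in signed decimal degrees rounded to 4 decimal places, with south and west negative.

-27.5833, -27.5000

Field H=7, E=4: +7·20° lon, +4·10° lat → SW at lon -40°, lat -50°.
Square 6, 6: +6·2° lon, +6·1° lat → SW at lon -28°, lat -44°.
Subsquare f=5, c=2: +5·0.0833333° lon, +2·0.0416667° lat → SW at lon -27.5833°, lat -43.9167°.
Cell spans 0.0833333° lon × 0.0416667° lat.
west -27.5833, east -27.5000.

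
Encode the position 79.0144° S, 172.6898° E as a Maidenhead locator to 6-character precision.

RB60ix

Shift to the Maidenhead origin (180°W, 90°S): lon 352.6898, lat 10.9856.
Field: lon ⌊352.6898/20⌋ = 17 → R; lat ⌊10.9856/10⌋ = 1 → B.
Square: lon ⌊12.6898/2⌋ = 6; lat ⌊0.9856/1⌋ = 0.
Subsquare: lon ⌊0.6898/0.0833333⌋ = 8 → i; lat ⌊0.9856/0.0416667⌋ = 23 → x.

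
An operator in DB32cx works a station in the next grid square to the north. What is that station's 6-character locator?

DB33ca

Latitude subsquare x = 23; +1 → 24, wraps to 0 = a, carry into square.
Latitude square 2; +1 → 3.
The longitude characters are unchanged.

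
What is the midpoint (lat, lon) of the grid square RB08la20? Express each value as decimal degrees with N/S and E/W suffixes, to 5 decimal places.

Field R=17, B=1: +17·20° lon, +1·10° lat → SW at lon 160°, lat -80°.
Square 0, 8: +0·2° lon, +8·1° lat → SW at lon 160°, lat -72°.
Subsquare l=11, a=0: +11·0.0833333° lon, +0·0.0416667° lat → SW at lon 160.917°, lat -72°.
Extended square 2, 0: +2·0.00833333° lon, +0·0.00416667° lat → SW at lon 160.933°, lat -72°.
Cell spans 0.00833333° lon × 0.00416667° lat. Centre is SW corner plus half of each.
latitude 71.99792° S, longitude 160.93750° E.

71.99792° S, 160.93750° E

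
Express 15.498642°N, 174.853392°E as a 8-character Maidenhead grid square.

Shift to the Maidenhead origin (180°W, 90°S): lon 354.85339, lat 105.49864.
Field: lon ⌊354.85339/20⌋ = 17 → R; lat ⌊105.49864/10⌋ = 10 → K.
Square: lon ⌊14.85339/2⌋ = 7; lat ⌊5.49864/1⌋ = 5.
Subsquare: lon ⌊0.85339/0.0833333⌋ = 10 → k; lat ⌊0.49864/0.0416667⌋ = 11 → l.
Extended square: lon ⌊0.02006/0.00833333⌋ = 2; lat ⌊0.04031/0.00416667⌋ = 9.

RK75kl29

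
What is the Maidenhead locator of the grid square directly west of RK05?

QK95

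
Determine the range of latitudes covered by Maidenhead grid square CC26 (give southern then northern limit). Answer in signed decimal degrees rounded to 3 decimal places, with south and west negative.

-64.000, -63.000

Field C=2, C=2: +2·20° lon, +2·10° lat → SW at lon -140°, lat -70°.
Square 2, 6: +2·2° lon, +6·1° lat → SW at lon -136°, lat -64°.
Cell spans 2° lon × 1° lat.
south -64.000, north -63.000.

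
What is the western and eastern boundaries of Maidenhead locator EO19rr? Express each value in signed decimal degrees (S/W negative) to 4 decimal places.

-96.5833, -96.5000

Field E=4, O=14: +4·20° lon, +14·10° lat → SW at lon -100°, lat 50°.
Square 1, 9: +1·2° lon, +9·1° lat → SW at lon -98°, lat 59°.
Subsquare r=17, r=17: +17·0.0833333° lon, +17·0.0416667° lat → SW at lon -96.5833°, lat 59.7083°.
Cell spans 0.0833333° lon × 0.0416667° lat.
west -96.5833, east -96.5000.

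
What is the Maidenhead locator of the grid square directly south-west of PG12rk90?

Longitude extended square 9; −1 → 8.
Latitude extended square 0; −1 → -1, wraps to 9, carry into subsquare.
Latitude subsquare k = 10; −1 → 9 = j.

PG12rj89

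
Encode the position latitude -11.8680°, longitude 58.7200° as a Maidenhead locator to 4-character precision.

Add 180° to longitude and 90° to latitude: 238.72, 78.13.
Field: lon ⌊238.72/20⌋ = 11 → L; lat ⌊78.13/10⌋ = 7 → H.
Square: lon ⌊18.72/2⌋ = 9; lat ⌊8.13/1⌋ = 8.

LH98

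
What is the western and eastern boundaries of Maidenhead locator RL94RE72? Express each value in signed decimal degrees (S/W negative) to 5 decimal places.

Field R=17, L=11: +17·20° lon, +11·10° lat → SW at lon 160°, lat 20°.
Square 9, 4: +9·2° lon, +4·1° lat → SW at lon 178°, lat 24°.
Subsquare r=17, e=4: +17·0.0833333° lon, +4·0.0416667° lat → SW at lon 179.417°, lat 24.1667°.
Extended square 7, 2: +7·0.00833333° lon, +2·0.00416667° lat → SW at lon 179.475°, lat 24.175°.
Cell spans 0.00833333° lon × 0.00416667° lat.
west 179.47500, east 179.48333.

179.47500, 179.48333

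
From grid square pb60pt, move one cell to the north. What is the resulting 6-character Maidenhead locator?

PB60pu

Latitude subsquare t = 19; +1 → 20 = u.
The longitude characters are unchanged.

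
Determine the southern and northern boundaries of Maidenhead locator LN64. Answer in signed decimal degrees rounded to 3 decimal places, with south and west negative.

44.000, 45.000

Field L=11, N=13: +11·20° lon, +13·10° lat → SW at lon 40°, lat 40°.
Square 6, 4: +6·2° lon, +4·1° lat → SW at lon 52°, lat 44°.
Cell spans 2° lon × 1° lat.
south 44.000, north 45.000.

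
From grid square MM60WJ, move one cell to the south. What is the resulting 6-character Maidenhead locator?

MM60wi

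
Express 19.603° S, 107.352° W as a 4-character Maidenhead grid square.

DH60

Add 180° to longitude and 90° to latitude: 72.65, 70.40.
Field: lon ⌊72.65/20⌋ = 3 → D; lat ⌊70.40/10⌋ = 7 → H.
Square: lon ⌊12.65/2⌋ = 6; lat ⌊0.40/1⌋ = 0.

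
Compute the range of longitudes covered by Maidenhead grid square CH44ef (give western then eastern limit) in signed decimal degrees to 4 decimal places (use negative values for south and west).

Field C=2, H=7: +2·20° lon, +7·10° lat → SW at lon -140°, lat -20°.
Square 4, 4: +4·2° lon, +4·1° lat → SW at lon -132°, lat -16°.
Subsquare e=4, f=5: +4·0.0833333° lon, +5·0.0416667° lat → SW at lon -131.667°, lat -15.7917°.
Cell spans 0.0833333° lon × 0.0416667° lat.
west -131.6667, east -131.5833.

-131.6667, -131.5833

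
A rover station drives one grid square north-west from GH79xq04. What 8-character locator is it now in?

Longitude extended square 0; −1 → -1, wraps to 9, carry into subsquare.
Longitude subsquare x = 23; −1 → 22 = w.
Latitude extended square 4; +1 → 5.

GH79wq95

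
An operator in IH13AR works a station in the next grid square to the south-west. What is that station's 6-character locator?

IH03xq

Longitude subsquare a = 0; −1 → -1, wraps to 23 = x, carry into square.
Longitude square 1; −1 → 0.
Latitude subsquare r = 17; −1 → 16 = q.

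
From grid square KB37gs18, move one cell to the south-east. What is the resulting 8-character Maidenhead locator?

Longitude extended square 1; +1 → 2.
Latitude extended square 8; −1 → 7.

KB37gs27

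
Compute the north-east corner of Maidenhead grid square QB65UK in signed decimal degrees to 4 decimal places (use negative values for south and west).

Field Q=16, B=1: +16·20° lon, +1·10° lat → SW at lon 140°, lat -80°.
Square 6, 5: +6·2° lon, +5·1° lat → SW at lon 152°, lat -75°.
Subsquare u=20, k=10: +20·0.0833333° lon, +10·0.0416667° lat → SW at lon 153.667°, lat -74.5833°.
Cell spans 0.0833333° lon × 0.0416667° lat. NE corner is SW corner plus one full cell.
latitude -74.5417, longitude 153.7500.

-74.5417, 153.7500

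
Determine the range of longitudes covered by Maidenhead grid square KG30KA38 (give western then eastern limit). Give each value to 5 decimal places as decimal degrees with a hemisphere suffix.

26.85833° E, 26.86667° E

Field K=10, G=6: +10·20° lon, +6·10° lat → SW at lon 20°, lat -30°.
Square 3, 0: +3·2° lon, +0·1° lat → SW at lon 26°, lat -30°.
Subsquare k=10, a=0: +10·0.0833333° lon, +0·0.0416667° lat → SW at lon 26.8333°, lat -30°.
Extended square 3, 8: +3·0.00833333° lon, +8·0.00416667° lat → SW at lon 26.8583°, lat -29.9667°.
Cell spans 0.00833333° lon × 0.00416667° lat.
west 26.85833° E, east 26.86667° E.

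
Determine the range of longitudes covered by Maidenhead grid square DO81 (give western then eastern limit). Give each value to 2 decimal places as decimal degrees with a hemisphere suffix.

104.00° W, 102.00° W

Field D=3, O=14: +3·20° lon, +14·10° lat → SW at lon -120°, lat 50°.
Square 8, 1: +8·2° lon, +1·1° lat → SW at lon -104°, lat 51°.
Cell spans 2° lon × 1° lat.
west 104.00° W, east 102.00° W.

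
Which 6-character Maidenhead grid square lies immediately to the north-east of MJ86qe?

Longitude subsquare q = 16; +1 → 17 = r.
Latitude subsquare e = 4; +1 → 5 = f.

MJ86rf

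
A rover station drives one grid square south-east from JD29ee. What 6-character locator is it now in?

JD29fd

Longitude subsquare e = 4; +1 → 5 = f.
Latitude subsquare e = 4; −1 → 3 = d.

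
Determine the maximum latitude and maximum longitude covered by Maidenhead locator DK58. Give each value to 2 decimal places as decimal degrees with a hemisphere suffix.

Field D=3, K=10: +3·20° lon, +10·10° lat → SW at lon -120°, lat 10°.
Square 5, 8: +5·2° lon, +8·1° lat → SW at lon -110°, lat 18°.
Cell spans 2° lon × 1° lat. NE corner is SW corner plus one full cell.
latitude 19.00° N, longitude 108.00° W.

19.00° N, 108.00° W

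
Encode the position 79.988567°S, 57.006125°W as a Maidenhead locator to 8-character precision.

GB10la92

Add 180° to longitude and 90° to latitude: 122.99388, 10.01143.
Field: 122.99388/20 → 6 → G, 10.01143/10 → 1 → B; chars GB.
Square: 2.99388/2 → 1, 0.01143/1 → 0; chars 10.
Subsquare: 0.99388/0.0833333 → 11 → l, 0.01143/0.0416667 → 0 → a; chars la.
Extended square: 0.07721/0.00833333 → 9, 0.01143/0.00416667 → 2; chars 92.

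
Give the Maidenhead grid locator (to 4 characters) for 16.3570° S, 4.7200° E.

Offset from 180°W / 90°S: lon 184.72°, lat 73.64°.
Field: lon ⌊184.72/20⌋ = 9 → J; lat ⌊73.64/10⌋ = 7 → H.
Square: lon ⌊4.72/2⌋ = 2; lat ⌊3.64/1⌋ = 3.

JH23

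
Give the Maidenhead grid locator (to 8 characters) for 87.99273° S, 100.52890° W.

Add 180° to longitude and 90° to latitude: 79.47110, 2.00727.
Field: lon ⌊79.47110/20⌋ = 3 → D; lat ⌊2.00727/10⌋ = 0 → A.
Square: lon ⌊19.47110/2⌋ = 9; lat ⌊2.00727/1⌋ = 2.
Subsquare: lon ⌊1.47110/0.0833333⌋ = 17 → r; lat ⌊0.00727/0.0416667⌋ = 0 → a.
Extended square: lon ⌊0.05443/0.00833333⌋ = 6; lat ⌊0.00727/0.00416667⌋ = 1.

DA92ra61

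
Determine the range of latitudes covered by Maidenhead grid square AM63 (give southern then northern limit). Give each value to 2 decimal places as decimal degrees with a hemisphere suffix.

Field A=0, M=12: +0·20° lon, +12·10° lat → SW at lon -180°, lat 30°.
Square 6, 3: +6·2° lon, +3·1° lat → SW at lon -168°, lat 33°.
Cell spans 2° lon × 1° lat.
south 33.00° N, north 34.00° N.

33.00° N, 34.00° N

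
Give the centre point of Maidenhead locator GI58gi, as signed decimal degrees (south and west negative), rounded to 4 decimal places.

Field G=6, I=8: +6·20° lon, +8·10° lat → SW at lon -60°, lat -10°.
Square 5, 8: +5·2° lon, +8·1° lat → SW at lon -50°, lat -2°.
Subsquare g=6, i=8: +6·0.0833333° lon, +8·0.0416667° lat → SW at lon -49.5°, lat -1.66667°.
Cell spans 0.0833333° lon × 0.0416667° lat. Centre is SW corner plus half of each.
latitude -1.6458, longitude -49.4583.

-1.6458, -49.4583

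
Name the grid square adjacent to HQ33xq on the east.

HQ43aq

Longitude subsquare x = 23; +1 → 24, wraps to 0 = a, carry into square.
Longitude square 3; +1 → 4.
The latitude characters are unchanged.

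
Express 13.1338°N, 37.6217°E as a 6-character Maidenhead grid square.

KK83td

Offset from 180°W / 90°S: lon 217.6217°, lat 103.1338°.
Field: lon ⌊217.6217/20⌋ = 10 → K; lat ⌊103.1338/10⌋ = 10 → K.
Square: lon ⌊17.6217/2⌋ = 8; lat ⌊3.1338/1⌋ = 3.
Subsquare: lon ⌊1.6217/0.0833333⌋ = 19 → t; lat ⌊0.1338/0.0416667⌋ = 3 → d.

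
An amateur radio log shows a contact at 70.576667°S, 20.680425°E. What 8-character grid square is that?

Shift to the Maidenhead origin (180°W, 90°S): lon 200.68043, lat 19.42333.
Field: 200.68043/20 → 10 → K, 19.42333/10 → 1 → B; chars KB.
Square: 0.68043/2 → 0, 9.42333/1 → 9; chars 09.
Subsquare: 0.68043/0.0833333 → 8 → i, 0.42333/0.0416667 → 10 → k; chars ik.
Extended square: 0.01376/0.00833333 → 1, 0.00667/0.00416667 → 1; chars 11.

KB09ik11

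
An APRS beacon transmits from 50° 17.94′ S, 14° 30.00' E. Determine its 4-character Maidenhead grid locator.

JD79

Offset from 180°W / 90°S: lon 194.50°, lat 39.70°.
Field: lon ⌊194.50/20⌋ = 9 → J; lat ⌊39.70/10⌋ = 3 → D.
Square: lon ⌊14.50/2⌋ = 7; lat ⌊9.70/1⌋ = 9.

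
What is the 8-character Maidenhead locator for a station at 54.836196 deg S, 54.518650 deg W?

GD25rd79

Offset from 180°W / 90°S: lon 125.48135°, lat 35.16380°.
Field: lon ⌊125.48135/20⌋ = 6 → G; lat ⌊35.16380/10⌋ = 3 → D.
Square: lon ⌊5.48135/2⌋ = 2; lat ⌊5.16380/1⌋ = 5.
Subsquare: lon ⌊1.48135/0.0833333⌋ = 17 → r; lat ⌊0.16380/0.0416667⌋ = 3 → d.
Extended square: lon ⌊0.06468/0.00833333⌋ = 7; lat ⌊0.03880/0.00416667⌋ = 9.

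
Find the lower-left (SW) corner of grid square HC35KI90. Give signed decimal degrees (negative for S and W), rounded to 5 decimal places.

Field H=7, C=2: +7·20° lon, +2·10° lat → SW at lon -40°, lat -70°.
Square 3, 5: +3·2° lon, +5·1° lat → SW at lon -34°, lat -65°.
Subsquare k=10, i=8: +10·0.0833333° lon, +8·0.0416667° lat → SW at lon -33.1667°, lat -64.6667°.
Extended square 9, 0: +9·0.00833333° lon, +0·0.00416667° lat → SW at lon -33.0917°, lat -64.6667°.
latitude -64.66667, longitude -33.09167.

-64.66667, -33.09167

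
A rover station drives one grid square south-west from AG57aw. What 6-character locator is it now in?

Longitude subsquare a = 0; −1 → -1, wraps to 23 = x, carry into square.
Longitude square 5; −1 → 4.
Latitude subsquare w = 22; −1 → 21 = v.

AG47xv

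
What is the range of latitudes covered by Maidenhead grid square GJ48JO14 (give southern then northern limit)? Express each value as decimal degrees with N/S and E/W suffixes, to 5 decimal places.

8.60000° N, 8.60417° N

Field G=6, J=9: +6·20° lon, +9·10° lat → SW at lon -60°, lat 0°.
Square 4, 8: +4·2° lon, +8·1° lat → SW at lon -52°, lat 8°.
Subsquare j=9, o=14: +9·0.0833333° lon, +14·0.0416667° lat → SW at lon -51.25°, lat 8.58333°.
Extended square 1, 4: +1·0.00833333° lon, +4·0.00416667° lat → SW at lon -51.2417°, lat 8.6°.
Cell spans 0.00833333° lon × 0.00416667° lat.
south 8.60000° N, north 8.60417° N.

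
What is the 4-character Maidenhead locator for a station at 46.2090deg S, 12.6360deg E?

JE63

Add 180° to longitude and 90° to latitude: 192.64, 43.79.
Field: lon ⌊192.64/20⌋ = 9 → J; lat ⌊43.79/10⌋ = 4 → E.
Square: lon ⌊12.64/2⌋ = 6; lat ⌊3.79/1⌋ = 3.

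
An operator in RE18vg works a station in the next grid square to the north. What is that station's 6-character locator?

RE18vh

Latitude subsquare g = 6; +1 → 7 = h.
The longitude characters are unchanged.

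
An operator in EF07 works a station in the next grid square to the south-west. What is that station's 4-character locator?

Longitude square 0; −1 → -1, wraps to 9, carry into field.
Longitude field E = 4; −1 → 3 = D.
Latitude square 7; −1 → 6.

DF96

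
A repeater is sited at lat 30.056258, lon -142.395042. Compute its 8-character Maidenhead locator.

BM80tb23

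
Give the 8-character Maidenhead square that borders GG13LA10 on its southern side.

GG12lx19

Latitude extended square 0; −1 → -1, wraps to 9, carry into subsquare.
Latitude subsquare a = 0; −1 → -1, wraps to 23 = x, carry into square.
Latitude square 3; −1 → 2.
The longitude characters are unchanged.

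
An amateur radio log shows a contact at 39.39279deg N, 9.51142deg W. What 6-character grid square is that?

Add 180° to longitude and 90° to latitude: 170.4886, 129.3928.
Field: 170.4886/20 → 8 → I, 129.3928/10 → 12 → M; chars IM.
Square: 10.4886/2 → 5, 9.3928/1 → 9; chars 59.
Subsquare: 0.4886/0.0833333 → 5 → f, 0.3928/0.0416667 → 9 → j; chars fj.

IM59fj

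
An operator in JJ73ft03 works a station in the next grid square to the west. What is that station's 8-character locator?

Longitude extended square 0; −1 → -1, wraps to 9, carry into subsquare.
Longitude subsquare f = 5; −1 → 4 = e.
The latitude characters are unchanged.

JJ73et93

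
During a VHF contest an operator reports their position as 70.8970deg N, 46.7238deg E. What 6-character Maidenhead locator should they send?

Shift to the Maidenhead origin (180°W, 90°S): lon 226.7238, lat 160.8970.
Field: 226.7238/20 → 11 → L, 160.8970/10 → 16 → Q; chars LQ.
Square: 6.7238/2 → 3, 0.8970/1 → 0; chars 30.
Subsquare: 0.7238/0.0833333 → 8 → i, 0.8970/0.0416667 → 21 → v; chars iv.

LQ30iv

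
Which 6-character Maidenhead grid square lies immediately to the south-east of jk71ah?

JK71bg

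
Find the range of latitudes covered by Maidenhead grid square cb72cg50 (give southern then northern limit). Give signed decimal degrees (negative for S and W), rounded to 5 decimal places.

Field C=2, B=1: +2·20° lon, +1·10° lat → SW at lon -140°, lat -80°.
Square 7, 2: +7·2° lon, +2·1° lat → SW at lon -126°, lat -78°.
Subsquare c=2, g=6: +2·0.0833333° lon, +6·0.0416667° lat → SW at lon -125.833°, lat -77.75°.
Extended square 5, 0: +5·0.00833333° lon, +0·0.00416667° lat → SW at lon -125.792°, lat -77.75°.
Cell spans 0.00833333° lon × 0.00416667° lat.
south -77.75000, north -77.74583.

-77.75000, -77.74583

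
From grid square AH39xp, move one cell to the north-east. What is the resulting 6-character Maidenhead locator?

AH49aq

Longitude subsquare x = 23; +1 → 24, wraps to 0 = a, carry into square.
Longitude square 3; +1 → 4.
Latitude subsquare p = 15; +1 → 16 = q.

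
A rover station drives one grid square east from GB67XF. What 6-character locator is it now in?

GB77af

Longitude subsquare x = 23; +1 → 24, wraps to 0 = a, carry into square.
Longitude square 6; +1 → 7.
The latitude characters are unchanged.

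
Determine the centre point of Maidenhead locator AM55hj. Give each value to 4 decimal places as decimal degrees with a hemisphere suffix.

Field A=0, M=12: +0·20° lon, +12·10° lat → SW at lon -180°, lat 30°.
Square 5, 5: +5·2° lon, +5·1° lat → SW at lon -170°, lat 35°.
Subsquare h=7, j=9: +7·0.0833333° lon, +9·0.0416667° lat → SW at lon -169.417°, lat 35.375°.
Cell spans 0.0833333° lon × 0.0416667° lat. Centre is SW corner plus half of each.
latitude 35.3958° N, longitude 169.3750° W.

35.3958° N, 169.3750° W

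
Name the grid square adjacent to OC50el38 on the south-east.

OC50el47

Longitude extended square 3; +1 → 4.
Latitude extended square 8; −1 → 7.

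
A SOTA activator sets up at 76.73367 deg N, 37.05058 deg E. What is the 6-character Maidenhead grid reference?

Offset from 180°W / 90°S: lon 217.0506°, lat 166.7337°.
Field (20°×10°, letters A–R): 217.0506/20 → 10 → K, 166.7337/10 → 16 → Q; chars KQ.
Square (2°×1°, digits 0–9): 17.0506/2 → 8, 6.7337/1 → 6; chars 86.
Subsquare (5′×2.5′, letters a–x): 1.0506/0.0833333 → 12 → m, 0.7337/0.0416667 → 17 → r; chars mr.

KQ86mr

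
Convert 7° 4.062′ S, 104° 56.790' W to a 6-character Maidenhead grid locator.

Add 180° to longitude and 90° to latitude: 75.0535, 82.9323.
Field: lon ⌊75.0535/20⌋ = 3 → D; lat ⌊82.9323/10⌋ = 8 → I.
Square: lon ⌊15.0535/2⌋ = 7; lat ⌊2.9323/1⌋ = 2.
Subsquare: lon ⌊1.0535/0.0833333⌋ = 12 → m; lat ⌊0.9323/0.0416667⌋ = 22 → w.

DI72mw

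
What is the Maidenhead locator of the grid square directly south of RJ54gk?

Latitude subsquare k = 10; −1 → 9 = j.
The longitude characters are unchanged.

RJ54gj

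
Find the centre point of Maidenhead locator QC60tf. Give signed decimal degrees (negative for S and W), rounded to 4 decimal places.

Field Q=16, C=2: +16·20° lon, +2·10° lat → SW at lon 140°, lat -70°.
Square 6, 0: +6·2° lon, +0·1° lat → SW at lon 152°, lat -70°.
Subsquare t=19, f=5: +19·0.0833333° lon, +5·0.0416667° lat → SW at lon 153.583°, lat -69.7917°.
Cell spans 0.0833333° lon × 0.0416667° lat. Centre is SW corner plus half of each.
latitude -69.7708, longitude 153.6250.

-69.7708, 153.6250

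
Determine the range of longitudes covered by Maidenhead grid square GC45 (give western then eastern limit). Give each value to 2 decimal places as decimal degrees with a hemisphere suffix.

52.00° W, 50.00° W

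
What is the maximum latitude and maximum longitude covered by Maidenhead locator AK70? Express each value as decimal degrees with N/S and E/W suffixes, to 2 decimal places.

11.00° N, 164.00° W

Field A=0, K=10: +0·20° lon, +10·10° lat → SW at lon -180°, lat 10°.
Square 7, 0: +7·2° lon, +0·1° lat → SW at lon -166°, lat 10°.
Cell spans 2° lon × 1° lat. NE corner is SW corner plus one full cell.
latitude 11.00° N, longitude 164.00° W.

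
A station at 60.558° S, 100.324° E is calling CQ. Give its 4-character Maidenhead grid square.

Offset from 180°W / 90°S: lon 280.32°, lat 29.44°.
Field: 280.32/20 → 14 → O, 29.44/10 → 2 → C; chars OC.
Square: 0.32/2 → 0, 9.44/1 → 9; chars 09.

OC09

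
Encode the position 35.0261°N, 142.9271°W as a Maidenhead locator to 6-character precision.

BM85ma

Add 180° to longitude and 90° to latitude: 37.0729, 125.0261.
Field: 37.0729/20 → 1 → B, 125.0261/10 → 12 → M; chars BM.
Square: 17.0729/2 → 8, 5.0261/1 → 5; chars 85.
Subsquare: 1.0729/0.0833333 → 12 → m, 0.0261/0.0416667 → 0 → a; chars ma.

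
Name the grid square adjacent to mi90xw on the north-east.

Longitude subsquare x = 23; +1 → 24, wraps to 0 = a, carry into square.
Longitude square 9; +1 → 10, wraps to 0, carry into field.
Longitude field M = 12; +1 → 13 = N.
Latitude subsquare w = 22; +1 → 23 = x.

NI00ax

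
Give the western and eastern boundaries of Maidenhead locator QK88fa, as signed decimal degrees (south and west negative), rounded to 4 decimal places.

156.4167, 156.5000

Field Q=16, K=10: +16·20° lon, +10·10° lat → SW at lon 140°, lat 10°.
Square 8, 8: +8·2° lon, +8·1° lat → SW at lon 156°, lat 18°.
Subsquare f=5, a=0: +5·0.0833333° lon, +0·0.0416667° lat → SW at lon 156.417°, lat 18°.
Cell spans 0.0833333° lon × 0.0416667° lat.
west 156.4167, east 156.5000.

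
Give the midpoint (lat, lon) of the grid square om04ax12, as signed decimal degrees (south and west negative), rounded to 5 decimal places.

34.96875, 100.01250

Field O=14, M=12: +14·20° lon, +12·10° lat → SW at lon 100°, lat 30°.
Square 0, 4: +0·2° lon, +4·1° lat → SW at lon 100°, lat 34°.
Subsquare a=0, x=23: +0·0.0833333° lon, +23·0.0416667° lat → SW at lon 100°, lat 34.9583°.
Extended square 1, 2: +1·0.00833333° lon, +2·0.00416667° lat → SW at lon 100.008°, lat 34.9667°.
Cell spans 0.00833333° lon × 0.00416667° lat. Centre is SW corner plus half of each.
latitude 34.96875, longitude 100.01250.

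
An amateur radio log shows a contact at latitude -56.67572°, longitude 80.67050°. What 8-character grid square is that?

Shift to the Maidenhead origin (180°W, 90°S): lon 260.67050, lat 33.32428.
Field: 260.67050/20 → 13 → N, 33.32428/10 → 3 → D; chars ND.
Square: 0.67050/2 → 0, 3.32428/1 → 3; chars 03.
Subsquare: 0.67050/0.0833333 → 8 → i, 0.32428/0.0416667 → 7 → h; chars ih.
Extended square: 0.00383/0.00833333 → 0, 0.03261/0.00416667 → 7; chars 07.

ND03ih07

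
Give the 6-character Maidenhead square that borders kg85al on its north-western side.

KG75xm

Longitude subsquare a = 0; −1 → -1, wraps to 23 = x, carry into square.
Longitude square 8; −1 → 7.
Latitude subsquare l = 11; +1 → 12 = m.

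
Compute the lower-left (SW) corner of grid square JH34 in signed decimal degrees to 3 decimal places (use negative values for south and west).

Field J=9, H=7: +9·20° lon, +7·10° lat → SW at lon 0°, lat -20°.
Square 3, 4: +3·2° lon, +4·1° lat → SW at lon 6°, lat -16°.
latitude -16.000, longitude 6.000.

-16.000, 6.000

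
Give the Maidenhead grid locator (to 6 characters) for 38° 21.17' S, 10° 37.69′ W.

Offset from 180°W / 90°S: lon 169.3718°, lat 51.6472°.
Field: 169.3718/20 → 8 → I, 51.6472/10 → 5 → F; chars IF.
Square: 9.3718/2 → 4, 1.6472/1 → 1; chars 41.
Subsquare: 1.3718/0.0833333 → 16 → q, 0.6472/0.0416667 → 15 → p; chars qp.

IF41qp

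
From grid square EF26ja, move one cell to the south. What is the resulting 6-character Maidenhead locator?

EF25jx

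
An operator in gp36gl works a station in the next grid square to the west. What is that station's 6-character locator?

GP36fl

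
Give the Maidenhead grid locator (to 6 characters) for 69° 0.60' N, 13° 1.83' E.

JP69ma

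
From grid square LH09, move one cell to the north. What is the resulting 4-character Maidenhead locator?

LI00

Latitude square 9; +1 → 10, wraps to 0, carry into field.
Latitude field H = 7; +1 → 8 = I.
The longitude characters are unchanged.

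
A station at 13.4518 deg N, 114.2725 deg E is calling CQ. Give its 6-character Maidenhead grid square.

Offset from 180°W / 90°S: lon 294.2725°, lat 103.4518°.
Field (20°×10°, letters A–R): lon ⌊294.2725/20⌋ = 14 → O; lat ⌊103.4518/10⌋ = 10 → K.
Square (2°×1°, digits 0–9): lon ⌊14.2725/2⌋ = 7; lat ⌊3.4518/1⌋ = 3.
Subsquare (5′×2.5′, letters a–x): lon ⌊0.2725/0.0833333⌋ = 3 → d; lat ⌊0.4518/0.0416667⌋ = 10 → k.

OK73dk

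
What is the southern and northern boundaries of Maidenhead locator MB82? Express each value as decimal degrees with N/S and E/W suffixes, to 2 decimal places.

Field M=12, B=1: +12·20° lon, +1·10° lat → SW at lon 60°, lat -80°.
Square 8, 2: +8·2° lon, +2·1° lat → SW at lon 76°, lat -78°.
Cell spans 2° lon × 1° lat.
south 78.00° S, north 77.00° S.

78.00° S, 77.00° S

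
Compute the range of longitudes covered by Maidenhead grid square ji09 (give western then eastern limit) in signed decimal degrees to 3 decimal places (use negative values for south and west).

0.000, 2.000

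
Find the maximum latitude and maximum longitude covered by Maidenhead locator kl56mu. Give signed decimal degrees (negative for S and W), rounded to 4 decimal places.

Field K=10, L=11: +10·20° lon, +11·10° lat → SW at lon 20°, lat 20°.
Square 5, 6: +5·2° lon, +6·1° lat → SW at lon 30°, lat 26°.
Subsquare m=12, u=20: +12·0.0833333° lon, +20·0.0416667° lat → SW at lon 31°, lat 26.8333°.
Cell spans 0.0833333° lon × 0.0416667° lat. NE corner is SW corner plus one full cell.
latitude 26.8750, longitude 31.0833.

26.8750, 31.0833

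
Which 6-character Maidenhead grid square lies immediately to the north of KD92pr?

Latitude subsquare r = 17; +1 → 18 = s.
The longitude characters are unchanged.

KD92ps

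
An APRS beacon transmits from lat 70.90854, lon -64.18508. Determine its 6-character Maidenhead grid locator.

Offset from 180°W / 90°S: lon 115.8149°, lat 160.9085°.
Field: lon ⌊115.8149/20⌋ = 5 → F; lat ⌊160.9085/10⌋ = 16 → Q.
Square: lon ⌊15.8149/2⌋ = 7; lat ⌊0.9085/1⌋ = 0.
Subsquare: lon ⌊1.8149/0.0833333⌋ = 21 → v; lat ⌊0.9085/0.0416667⌋ = 21 → v.

FQ70vv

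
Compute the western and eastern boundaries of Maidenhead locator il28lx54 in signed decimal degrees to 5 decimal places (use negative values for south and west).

Field I=8, L=11: +8·20° lon, +11·10° lat → SW at lon -20°, lat 20°.
Square 2, 8: +2·2° lon, +8·1° lat → SW at lon -16°, lat 28°.
Subsquare l=11, x=23: +11·0.0833333° lon, +23·0.0416667° lat → SW at lon -15.0833°, lat 28.9583°.
Extended square 5, 4: +5·0.00833333° lon, +4·0.00416667° lat → SW at lon -15.0417°, lat 28.975°.
Cell spans 0.00833333° lon × 0.00416667° lat.
west -15.04167, east -15.03333.

-15.04167, -15.03333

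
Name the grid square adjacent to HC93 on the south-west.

HC82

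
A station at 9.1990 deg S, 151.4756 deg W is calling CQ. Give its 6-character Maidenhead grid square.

BI40gt

Add 180° to longitude and 90° to latitude: 28.5244, 80.8010.
Field (20°×10°, letters A–R): lon ⌊28.5244/20⌋ = 1 → B; lat ⌊80.8010/10⌋ = 8 → I.
Square (2°×1°, digits 0–9): lon ⌊8.5244/2⌋ = 4; lat ⌊0.8010/1⌋ = 0.
Subsquare (5′×2.5′, letters a–x): lon ⌊0.5244/0.0833333⌋ = 6 → g; lat ⌊0.8010/0.0416667⌋ = 19 → t.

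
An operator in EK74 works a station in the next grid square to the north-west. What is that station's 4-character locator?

Longitude square 7; −1 → 6.
Latitude square 4; +1 → 5.

EK65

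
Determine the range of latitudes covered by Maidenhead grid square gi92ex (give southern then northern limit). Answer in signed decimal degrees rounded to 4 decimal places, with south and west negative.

Field G=6, I=8: +6·20° lon, +8·10° lat → SW at lon -60°, lat -10°.
Square 9, 2: +9·2° lon, +2·1° lat → SW at lon -42°, lat -8°.
Subsquare e=4, x=23: +4·0.0833333° lon, +23·0.0416667° lat → SW at lon -41.6667°, lat -7.04167°.
Cell spans 0.0833333° lon × 0.0416667° lat.
south -7.0417, north -7.0000.

-7.0417, -7.0000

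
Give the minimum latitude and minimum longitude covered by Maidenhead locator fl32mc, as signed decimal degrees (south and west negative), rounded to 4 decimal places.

22.0833, -73.0000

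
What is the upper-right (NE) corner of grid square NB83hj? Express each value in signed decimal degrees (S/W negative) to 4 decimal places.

-76.5833, 96.6667

Field N=13, B=1: +13·20° lon, +1·10° lat → SW at lon 80°, lat -80°.
Square 8, 3: +8·2° lon, +3·1° lat → SW at lon 96°, lat -77°.
Subsquare h=7, j=9: +7·0.0833333° lon, +9·0.0416667° lat → SW at lon 96.5833°, lat -76.625°.
Cell spans 0.0833333° lon × 0.0416667° lat. NE corner is SW corner plus one full cell.
latitude -76.5833, longitude 96.6667.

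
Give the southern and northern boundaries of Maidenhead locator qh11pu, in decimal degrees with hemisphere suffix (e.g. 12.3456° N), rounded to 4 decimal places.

Field Q=16, H=7: +16·20° lon, +7·10° lat → SW at lon 140°, lat -20°.
Square 1, 1: +1·2° lon, +1·1° lat → SW at lon 142°, lat -19°.
Subsquare p=15, u=20: +15·0.0833333° lon, +20·0.0416667° lat → SW at lon 143.25°, lat -18.1667°.
Cell spans 0.0833333° lon × 0.0416667° lat.
south 18.1667° S, north 18.1250° S.

18.1667° S, 18.1250° S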